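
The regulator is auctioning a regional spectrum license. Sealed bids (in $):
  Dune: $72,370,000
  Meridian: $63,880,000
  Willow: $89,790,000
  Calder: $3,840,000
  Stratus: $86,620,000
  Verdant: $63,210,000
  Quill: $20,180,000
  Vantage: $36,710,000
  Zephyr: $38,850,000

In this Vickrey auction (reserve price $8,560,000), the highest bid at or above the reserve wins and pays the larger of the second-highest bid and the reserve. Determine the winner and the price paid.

Willow pays $86,620,000

Rule: the highest bid at or above the reserve wins and pays the larger of the second-highest bid and the reserve.
Sorting bids: 89,790,000 (Willow) > 86,620,000 (Stratus) > 72,370,000 (Dune) > 63,880,000 (Meridian) > 63,210,000 (Verdant) > 38,850,000 (Zephyr) > …
Willow has the top bid at or above the reserve ($89,790,000).
Second-highest bid $86,620,000 exceeds the reserve $8,560,000 → payment $86,620,000.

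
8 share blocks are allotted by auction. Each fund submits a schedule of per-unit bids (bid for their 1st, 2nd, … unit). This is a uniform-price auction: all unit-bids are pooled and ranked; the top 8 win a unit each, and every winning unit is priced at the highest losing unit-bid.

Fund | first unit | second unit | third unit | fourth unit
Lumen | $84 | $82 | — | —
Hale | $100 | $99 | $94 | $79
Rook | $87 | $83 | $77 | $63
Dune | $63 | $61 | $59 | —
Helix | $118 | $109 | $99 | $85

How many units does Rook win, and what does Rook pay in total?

All unit-bids, highest first — top 8: 118 (Helix-1), 109 (Helix-2), 100 (Hale-1), 99 (Hale-2), 99 (Helix-3), 94 (Hale-3), 87 (Rook-1), 85 (Helix-4)
The (k+1)-th unit-bid is $84.
Rook wins 1 unit(s) at $84 each.

Rook: 1 unit, pays $84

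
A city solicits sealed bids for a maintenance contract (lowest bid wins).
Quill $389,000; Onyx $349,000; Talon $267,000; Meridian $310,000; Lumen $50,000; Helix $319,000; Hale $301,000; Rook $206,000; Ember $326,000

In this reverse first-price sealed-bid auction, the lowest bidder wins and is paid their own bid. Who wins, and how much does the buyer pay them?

Bids ranked: 50,000 (Lumen) < 206,000 (Rook) < 267,000 (Talon) < 301,000 (Hale) < 310,000 (Meridian) < 319,000 (Helix) < …
First-price: Lumen is paid what they bid, $50,000.

Lumen is paid $50,000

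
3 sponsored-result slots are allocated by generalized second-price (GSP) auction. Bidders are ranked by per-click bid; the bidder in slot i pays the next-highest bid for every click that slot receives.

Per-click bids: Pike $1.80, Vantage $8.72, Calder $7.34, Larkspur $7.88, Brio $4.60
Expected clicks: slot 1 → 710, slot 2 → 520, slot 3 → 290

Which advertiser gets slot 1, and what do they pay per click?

Ranked by bid: $8.72 (Vantage) > $7.88 (Larkspur) > $7.34 (Calder) > $4.60 (Brio) > …
Slot 1 goes to the first-ranked bidder, Vantage, who pays the next bid down: $7.88/click.

Vantage; $7.88 per click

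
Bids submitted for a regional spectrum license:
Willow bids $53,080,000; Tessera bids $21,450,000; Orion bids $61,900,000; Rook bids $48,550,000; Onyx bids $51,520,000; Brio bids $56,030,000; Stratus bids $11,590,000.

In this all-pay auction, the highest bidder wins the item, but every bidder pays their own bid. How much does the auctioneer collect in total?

Total revenue: $304,120,000

Rule: the highest bidder wins the item, but every bidder pays their own bid.
Bids ranked: 61,900,000 (Orion) > 56,030,000 (Brio) > 53,080,000 (Willow) > 51,520,000 (Onyx) > 48,550,000 (Rook) > 21,450,000 (Tessera) > …
Orion wins with the top bid; all bids are sunk regardless.
Every bidder forfeits their bid regardless of winning.
Revenue = 53,080,000 + 21,450,000 + 61,900,000 + 48,550,000 + 51,520,000 + 56,030,000 + 11,590,000 = $304,120,000.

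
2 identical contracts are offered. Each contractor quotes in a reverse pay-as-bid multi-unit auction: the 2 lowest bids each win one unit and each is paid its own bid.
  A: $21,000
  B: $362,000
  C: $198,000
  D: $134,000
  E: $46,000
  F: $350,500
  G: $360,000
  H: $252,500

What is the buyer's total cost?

Total cost: $67,000

Bids ranked low→high: 21,000 (A), 46,000 (E), 134,000 (D), 198,000 (C), …
Winners (2 units): A, E.
Total cost = 21,000 + 46,000 = $67,000.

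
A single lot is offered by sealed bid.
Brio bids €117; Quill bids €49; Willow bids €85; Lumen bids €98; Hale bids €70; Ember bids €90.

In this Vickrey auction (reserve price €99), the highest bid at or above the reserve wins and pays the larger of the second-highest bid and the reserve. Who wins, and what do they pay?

Rule: the highest bid at or above the reserve wins and pays the larger of the second-highest bid and the reserve.
Sorting bids: 117 (Brio) > 98 (Lumen) > 90 (Ember) > 85 (Willow) > 70 (Hale) > 49 (Quill)
Brio has the top bid at or above the reserve (€117).
Second-highest bid €98 is below the reserve €99, so the reserve binds → payment €99.

Brio pays €99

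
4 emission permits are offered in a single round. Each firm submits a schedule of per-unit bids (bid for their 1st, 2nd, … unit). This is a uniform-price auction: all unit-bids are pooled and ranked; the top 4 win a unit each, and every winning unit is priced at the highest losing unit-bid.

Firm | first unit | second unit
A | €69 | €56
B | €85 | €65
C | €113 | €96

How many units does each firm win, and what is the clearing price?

Pooled unit-bids ranked (top 4): 113 (C-1), 96 (C-2), 85 (B-1), 69 (A-1)
The (k+1)-th unit-bid is €65.
Allocation: A 1, B 1, C 2.

A 1, B 1, C 2; clearing price €65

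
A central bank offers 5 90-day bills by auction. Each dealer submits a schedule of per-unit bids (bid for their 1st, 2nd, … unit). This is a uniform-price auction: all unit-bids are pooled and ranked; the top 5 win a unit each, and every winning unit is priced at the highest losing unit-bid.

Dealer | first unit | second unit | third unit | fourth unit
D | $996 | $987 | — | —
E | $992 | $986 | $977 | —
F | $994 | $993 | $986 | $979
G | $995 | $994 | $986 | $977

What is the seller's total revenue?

Merging the schedules and taking the best 5: 996 (D-1), 995 (G-1), 994 (F-1), 994 (G-2), 993 (F-2)
Highest rejected unit-bid = $992.
Allocation: D 1, F 2, G 2. Every unit priced at $992.
Revenue = 5 × 992 = $4,960.

Total revenue: $4,960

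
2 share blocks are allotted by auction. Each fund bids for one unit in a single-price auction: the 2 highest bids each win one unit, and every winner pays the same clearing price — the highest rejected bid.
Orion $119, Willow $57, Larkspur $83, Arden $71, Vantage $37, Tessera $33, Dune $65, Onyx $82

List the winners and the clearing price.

Sorting: 119 (Orion), 83 (Larkspur), 82 (Onyx), 71 (Arden), …
Top 2: Orion, Larkspur.
Highest unsuccessful bid: $82 → clearing price.

Orion, Larkspur; each pays $82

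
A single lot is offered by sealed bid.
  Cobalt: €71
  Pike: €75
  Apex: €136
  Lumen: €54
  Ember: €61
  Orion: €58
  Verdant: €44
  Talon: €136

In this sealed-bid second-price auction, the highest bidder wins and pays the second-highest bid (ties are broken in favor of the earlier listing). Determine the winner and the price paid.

Apex pays €136

Sorting bids: 136 (Apex) > 136 (Talon) > 75 (Pike) > 71 (Cobalt) > 61 (Ember) > 58 (Orion) > …
Tie at €136 → Apex wins by tie-break.
Apex wins with the highest bid; price is set by the runner-up at €136.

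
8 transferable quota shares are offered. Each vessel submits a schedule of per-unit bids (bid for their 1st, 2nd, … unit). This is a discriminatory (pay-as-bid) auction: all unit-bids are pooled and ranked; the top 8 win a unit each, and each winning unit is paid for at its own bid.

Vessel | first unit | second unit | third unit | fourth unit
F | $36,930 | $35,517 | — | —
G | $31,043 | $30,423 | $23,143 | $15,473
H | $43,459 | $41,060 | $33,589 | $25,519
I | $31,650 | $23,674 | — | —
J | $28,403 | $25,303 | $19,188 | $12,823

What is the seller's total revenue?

Total revenue: $283,671

All unit-bids, highest first — top 8: 43,459 (H-1), 41,060 (H-2), 36,930 (F-1), 35,517 (F-2), 33,589 (H-3), 31,650 (I-1), 31,043 (G-1), 30,423 (G-2)
Next rejected bid: $28,403 (not a price — pay-as-bid).
Each winning unit pays its own bid.
Revenue = 43,459 + 41,060 + 36,930 + 35,517 + 33,589 + 31,650 + 31,043 + 30,423 = $283,671.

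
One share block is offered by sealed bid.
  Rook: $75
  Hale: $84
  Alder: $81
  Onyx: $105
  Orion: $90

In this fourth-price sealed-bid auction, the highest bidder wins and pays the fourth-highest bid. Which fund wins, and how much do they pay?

Onyx pays $81

Sorting bids: 105 (Onyx) > 90 (Orion) > 84 (Hale) > 81 (Alder) > 75 (Rook)
Onyx is highest; pays the fourth-highest bid, $81.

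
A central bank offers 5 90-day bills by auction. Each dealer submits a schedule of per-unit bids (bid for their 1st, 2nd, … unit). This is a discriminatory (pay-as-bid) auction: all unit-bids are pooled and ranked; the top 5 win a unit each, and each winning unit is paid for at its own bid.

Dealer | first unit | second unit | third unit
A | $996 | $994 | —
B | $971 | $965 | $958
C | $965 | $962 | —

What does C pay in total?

C pays $965

All unit-bids, highest first — top 5: 996 (A-1), 994 (A-2), 971 (B-1), 965 (B-2), 965 (C-1)
Next rejected bid: $962 (not a price — pay-as-bid).
C's winning unit-bids: 965 = $965.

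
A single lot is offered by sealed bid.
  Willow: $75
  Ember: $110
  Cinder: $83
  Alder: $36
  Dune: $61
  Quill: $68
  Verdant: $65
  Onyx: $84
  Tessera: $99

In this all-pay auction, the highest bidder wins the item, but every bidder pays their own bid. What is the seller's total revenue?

Bids in order: 110 (Ember) > 99 (Tessera) > 84 (Onyx) > 83 (Cinder) > 75 (Willow) > 68 (Quill) > …
Every bidder forfeits their bid regardless of winning.
Revenue = 75 + 110 + 83 + 36 + 61 + 68 + 65 + 84 + 99 = $681.

Total revenue: $681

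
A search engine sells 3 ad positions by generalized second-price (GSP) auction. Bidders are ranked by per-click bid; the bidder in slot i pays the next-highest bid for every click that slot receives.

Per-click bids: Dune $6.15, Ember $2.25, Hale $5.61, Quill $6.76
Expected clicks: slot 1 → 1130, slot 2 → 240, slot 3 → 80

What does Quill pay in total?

Quill pays $6949.50

Per-click bids in order: $6.76 (Quill) > $6.15 (Dune) > $5.61 (Hale) > $2.25 (Ember)
Quill holds slot 1 → pays next bid $6.15 × 1130 clicks = $6949.50.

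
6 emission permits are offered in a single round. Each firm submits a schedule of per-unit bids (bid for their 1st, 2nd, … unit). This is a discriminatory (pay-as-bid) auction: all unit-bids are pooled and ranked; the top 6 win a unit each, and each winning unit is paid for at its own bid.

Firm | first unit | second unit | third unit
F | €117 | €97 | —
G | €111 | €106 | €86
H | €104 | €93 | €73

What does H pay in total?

H pays €197

Pooled unit-bids ranked (top 6): 117 (F-1), 111 (G-1), 106 (G-2), 104 (H-1), 97 (F-2), 93 (H-2)
Next rejected bid: €86 (not a price — pay-as-bid).
H's winning unit-bids: 104 + 93 = €197.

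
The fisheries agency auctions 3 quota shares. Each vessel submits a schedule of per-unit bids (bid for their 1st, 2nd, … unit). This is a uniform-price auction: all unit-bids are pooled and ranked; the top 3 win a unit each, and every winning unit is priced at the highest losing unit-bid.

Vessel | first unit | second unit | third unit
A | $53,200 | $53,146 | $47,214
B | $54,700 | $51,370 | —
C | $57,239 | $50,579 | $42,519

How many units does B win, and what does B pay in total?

Pooled unit-bids ranked (top 3): 57,239 (C-1), 54,700 (B-1), 53,200 (A-1)
First bid not allocated: $53,146.
B wins 1 unit(s) at $53,146 each.

B: 1 unit, pays $53,146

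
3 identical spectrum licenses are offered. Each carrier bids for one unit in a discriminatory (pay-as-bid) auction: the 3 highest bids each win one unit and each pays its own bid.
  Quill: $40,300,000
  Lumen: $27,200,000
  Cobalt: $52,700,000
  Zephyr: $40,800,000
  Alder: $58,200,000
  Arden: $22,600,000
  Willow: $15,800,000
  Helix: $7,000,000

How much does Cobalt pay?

Cobalt pays $52,700,000

Bids ranked high→low: 58,200,000 (Alder), 52,700,000 (Cobalt), 40,800,000 (Zephyr), 40,300,000 (Quill), 27,200,000 (Lumen), …
Winners (3 units): Alder, Cobalt, Zephyr.
Cobalt wins → own bid $52,700,000.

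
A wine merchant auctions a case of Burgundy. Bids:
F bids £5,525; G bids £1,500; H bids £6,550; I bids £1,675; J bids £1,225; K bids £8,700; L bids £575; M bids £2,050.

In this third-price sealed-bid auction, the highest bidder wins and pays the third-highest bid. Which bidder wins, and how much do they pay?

K pays £5,525

Bids in order: 8,700 (K) > 6,550 (H) > 5,525 (F) > 2,050 (M) > 1,675 (I) > 1,500 (G) > …
K is highest; pays the third-highest bid, £5,525.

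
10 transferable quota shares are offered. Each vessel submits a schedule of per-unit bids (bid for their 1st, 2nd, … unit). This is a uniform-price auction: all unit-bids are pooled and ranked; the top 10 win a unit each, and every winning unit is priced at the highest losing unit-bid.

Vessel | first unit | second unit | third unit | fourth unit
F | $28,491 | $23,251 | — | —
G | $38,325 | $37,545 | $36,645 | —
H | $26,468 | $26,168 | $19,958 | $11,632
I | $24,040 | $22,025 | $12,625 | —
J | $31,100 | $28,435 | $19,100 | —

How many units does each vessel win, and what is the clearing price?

F 2, G 3, H 2, I 1, J 2; clearing price $22,025

Merging the schedules and taking the best 10: 38,325 (G-1), 37,545 (G-2), 36,645 (G-3), 31,100 (J-1), 28,491 (F-1), 28,435 (J-2), 26,468 (H-1), 26,168 (H-2), 24,040 (I-1), 23,251 (F-2)
Highest rejected unit-bid = $22,025.
Allocation: F 2, G 3, H 2, I 1, J 2.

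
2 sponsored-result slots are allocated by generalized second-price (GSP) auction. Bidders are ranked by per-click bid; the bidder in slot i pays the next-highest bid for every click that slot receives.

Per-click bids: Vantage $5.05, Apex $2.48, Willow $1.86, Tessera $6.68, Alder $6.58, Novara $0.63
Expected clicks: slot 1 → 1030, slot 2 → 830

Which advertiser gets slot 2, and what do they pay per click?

Alder; $5.05 per click

Per-click bids in order: $6.68 (Tessera) > $6.58 (Alder) > $5.05 (Vantage) > …
Slot 2 goes to the second-ranked bidder, Alder, who pays the next bid down: $5.05/click.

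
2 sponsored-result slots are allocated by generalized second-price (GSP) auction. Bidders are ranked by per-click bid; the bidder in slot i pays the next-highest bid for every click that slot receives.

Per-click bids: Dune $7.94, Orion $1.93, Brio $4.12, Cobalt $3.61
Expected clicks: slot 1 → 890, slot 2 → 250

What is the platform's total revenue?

Per-click bids in order: $7.94 (Dune) > $4.12 (Brio) > $3.61 (Cobalt) > …
Slot 1: Dune pays $4.12 × 890 = $3666.80
Slot 2: Brio pays $3.61 × 250 = $902.50
Total = $4569.30

Total revenue: $4569.30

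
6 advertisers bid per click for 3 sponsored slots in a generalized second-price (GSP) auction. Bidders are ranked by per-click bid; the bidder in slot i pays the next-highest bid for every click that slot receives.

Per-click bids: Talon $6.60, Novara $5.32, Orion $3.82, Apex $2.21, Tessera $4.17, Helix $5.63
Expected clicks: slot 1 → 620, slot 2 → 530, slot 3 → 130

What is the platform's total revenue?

Per-click bids in order: $6.60 (Talon) > $5.63 (Helix) > $5.32 (Novara) > $4.17 (Tessera) > …
Slot 1: Talon pays $5.63 × 620 = $3490.60
Slot 2: Helix pays $5.32 × 530 = $2819.60
Slot 3: Novara pays $4.17 × 130 = $542.10
Total = $6852.30

Total revenue: $6852.30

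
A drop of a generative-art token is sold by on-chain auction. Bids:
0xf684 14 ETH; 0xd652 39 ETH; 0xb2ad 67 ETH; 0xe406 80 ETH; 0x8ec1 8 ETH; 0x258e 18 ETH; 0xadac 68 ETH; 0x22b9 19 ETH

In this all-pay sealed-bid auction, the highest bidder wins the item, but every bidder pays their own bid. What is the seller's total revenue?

Bids ranked: 80 (0xe406) > 68 (0xadac) > 67 (0xb2ad) > 39 (0xd652) > 19 (0x22b9) > 18 (0x258e) > …
0xe406 wins with the top bid; all bids are sunk regardless.
Every bidder forfeits their bid regardless of winning.
Revenue = 14 + 39 + 67 + 80 + 8 + 18 + 68 + 19 = 313 ETH.

Total revenue: 313 ETH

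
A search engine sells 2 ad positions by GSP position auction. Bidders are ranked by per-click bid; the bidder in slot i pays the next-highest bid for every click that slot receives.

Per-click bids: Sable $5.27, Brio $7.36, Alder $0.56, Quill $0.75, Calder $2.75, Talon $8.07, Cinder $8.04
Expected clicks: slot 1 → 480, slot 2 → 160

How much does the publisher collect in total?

Sorting advertisers: $8.07 (Talon) > $8.04 (Cinder) > $7.36 (Brio) > …
Slot 1: Talon pays $8.04 × 480 = $3859.20
Slot 2: Cinder pays $7.36 × 160 = $1177.60
Total = $5036.80

Total revenue: $5036.80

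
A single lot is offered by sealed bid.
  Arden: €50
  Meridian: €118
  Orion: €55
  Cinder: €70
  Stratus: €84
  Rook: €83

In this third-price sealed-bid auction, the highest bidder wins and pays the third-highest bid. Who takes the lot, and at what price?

Bids in order: 118 (Meridian) > 84 (Stratus) > 83 (Rook) > 70 (Cinder) > 55 (Orion) > 50 (Arden)
Meridian is highest; pays the third-highest bid, €83.

Meridian pays €83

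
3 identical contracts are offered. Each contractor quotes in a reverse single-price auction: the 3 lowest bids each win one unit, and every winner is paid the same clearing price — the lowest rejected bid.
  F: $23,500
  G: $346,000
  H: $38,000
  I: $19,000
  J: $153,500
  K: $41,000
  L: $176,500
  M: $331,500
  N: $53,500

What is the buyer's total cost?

Total cost: $123,000

Ordering the bids: 19,000 (I), 23,500 (F), 38,000 (H), 41,000 (K), 53,500 (N), …
Lowest 3: I, F, H.
Lowest unsuccessful bid: $41,000 → clearing price.
Total cost = 3 × $41,000 = $123,000.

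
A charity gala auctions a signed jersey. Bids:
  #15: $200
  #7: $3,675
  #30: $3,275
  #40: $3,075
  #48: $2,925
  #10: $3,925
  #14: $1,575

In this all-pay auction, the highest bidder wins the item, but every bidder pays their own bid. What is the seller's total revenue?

Total revenue: $18,650

Bids ranked: 3,925 (#10) > 3,675 (#7) > 3,275 (#30) > 3,075 (#40) > 2,925 (#48) > 1,575 (#14) > …
Every bidder forfeits their bid regardless of winning.
Revenue = 200 + 3,675 + 3,275 + 3,075 + 2,925 + 3,925 + 1,575 = $18,650.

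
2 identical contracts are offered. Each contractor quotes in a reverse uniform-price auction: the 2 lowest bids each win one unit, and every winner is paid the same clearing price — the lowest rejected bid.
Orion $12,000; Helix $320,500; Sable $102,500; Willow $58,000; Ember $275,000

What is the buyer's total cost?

Sorting: 12,000 (Orion), 58,000 (Willow), 102,500 (Sable), 275,000 (Ember), …
Lowest 2: Orion, Willow.
Lowest unsuccessful bid: $102,500 → clearing price.
Total cost = 2 × $102,500 = $205,000.

Total cost: $205,000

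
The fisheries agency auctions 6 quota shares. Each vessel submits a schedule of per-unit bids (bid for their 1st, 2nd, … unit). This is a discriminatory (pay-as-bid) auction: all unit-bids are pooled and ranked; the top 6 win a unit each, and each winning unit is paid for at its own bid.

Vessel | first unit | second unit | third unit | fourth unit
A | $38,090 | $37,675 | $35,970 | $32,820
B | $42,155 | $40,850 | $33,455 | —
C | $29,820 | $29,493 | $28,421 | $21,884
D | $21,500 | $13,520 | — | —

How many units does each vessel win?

A 3, B 3

Merging the schedules and taking the best 6: 42,155 (B-1), 40,850 (B-2), 38,090 (A-1), 37,675 (A-2), 35,970 (A-3), 33,455 (B-3)
Next rejected bid: $32,820 (not a price — pay-as-bid).
Allocation: A 3, B 3.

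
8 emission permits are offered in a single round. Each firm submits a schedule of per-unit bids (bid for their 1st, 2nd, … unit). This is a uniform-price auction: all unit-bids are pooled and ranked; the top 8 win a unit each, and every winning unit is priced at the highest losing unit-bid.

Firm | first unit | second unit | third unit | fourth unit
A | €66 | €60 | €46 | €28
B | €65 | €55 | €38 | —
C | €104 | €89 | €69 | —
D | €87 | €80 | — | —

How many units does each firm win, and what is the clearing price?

A 2, B 1, C 3, D 2; clearing price €55

All unit-bids, highest first — top 8: 104 (C-1), 89 (C-2), 87 (D-1), 80 (D-2), 69 (C-3), 66 (A-1), 65 (B-1), 60 (A-2)
The (k+1)-th unit-bid is €55.
Allocation: A 2, B 1, C 3, D 2.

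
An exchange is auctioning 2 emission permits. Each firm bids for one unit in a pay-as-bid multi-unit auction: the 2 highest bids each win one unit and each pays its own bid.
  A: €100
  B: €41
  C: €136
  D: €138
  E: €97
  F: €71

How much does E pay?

E pays €0

Ordering the bids: 138 (D), 136 (C), 100 (A), 97 (E), …
Top 2: D, C.
E does not win → €0.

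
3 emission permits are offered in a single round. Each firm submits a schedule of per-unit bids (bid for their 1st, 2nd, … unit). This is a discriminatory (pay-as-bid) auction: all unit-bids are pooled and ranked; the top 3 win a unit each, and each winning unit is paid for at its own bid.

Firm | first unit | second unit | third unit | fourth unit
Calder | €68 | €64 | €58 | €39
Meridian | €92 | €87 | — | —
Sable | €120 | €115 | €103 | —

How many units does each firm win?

Sable 3

Pooled unit-bids ranked (top 3): 120 (Sable-1), 115 (Sable-2), 103 (Sable-3)
Next rejected bid: €92 (not a price — pay-as-bid).
Allocation: Sable 3.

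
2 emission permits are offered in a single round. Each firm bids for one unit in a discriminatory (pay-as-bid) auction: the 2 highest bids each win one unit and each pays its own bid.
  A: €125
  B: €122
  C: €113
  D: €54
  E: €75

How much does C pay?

C pays €0

Ordering the bids: 125 (A), 122 (B), 113 (C), 75 (E), …
Top 2: A, B.
C does not win → €0.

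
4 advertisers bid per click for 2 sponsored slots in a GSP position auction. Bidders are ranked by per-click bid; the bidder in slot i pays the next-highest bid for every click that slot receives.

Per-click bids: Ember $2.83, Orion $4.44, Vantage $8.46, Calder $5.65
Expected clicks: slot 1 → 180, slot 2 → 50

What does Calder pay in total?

Calder pays $222.00

Ranked by bid: $8.46 (Vantage) > $5.65 (Calder) > $4.44 (Orion) > …
Calder holds slot 2 → pays next bid $4.44 × 50 clicks = $222.00.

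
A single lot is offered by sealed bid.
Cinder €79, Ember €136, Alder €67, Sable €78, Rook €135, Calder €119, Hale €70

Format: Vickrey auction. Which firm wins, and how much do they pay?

Bids ranked: 136 (Ember) > 135 (Rook) > 119 (Calder) > 79 (Cinder) > 78 (Sable) > 70 (Hale) > …
Ember wins with the highest bid; price is set by the runner-up at €135.

Ember pays €135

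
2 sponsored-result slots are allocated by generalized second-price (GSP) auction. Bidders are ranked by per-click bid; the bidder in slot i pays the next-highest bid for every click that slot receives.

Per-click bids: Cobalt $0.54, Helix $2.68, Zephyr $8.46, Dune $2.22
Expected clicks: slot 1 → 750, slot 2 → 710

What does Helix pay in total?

Helix pays $1576.20

Sorting advertisers: $8.46 (Zephyr) > $2.68 (Helix) > $2.22 (Dune) > …
Helix holds slot 2 → pays next bid $2.22 × 710 clicks = $1576.20.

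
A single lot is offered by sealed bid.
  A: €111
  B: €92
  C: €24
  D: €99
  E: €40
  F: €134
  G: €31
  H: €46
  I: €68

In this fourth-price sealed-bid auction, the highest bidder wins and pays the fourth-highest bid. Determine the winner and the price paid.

Bids ranked: 134 (F) > 111 (A) > 99 (D) > 92 (B) > 68 (I) > 46 (H) > …
F wins; payment is bid #4 in the ranking = €92.

F pays €92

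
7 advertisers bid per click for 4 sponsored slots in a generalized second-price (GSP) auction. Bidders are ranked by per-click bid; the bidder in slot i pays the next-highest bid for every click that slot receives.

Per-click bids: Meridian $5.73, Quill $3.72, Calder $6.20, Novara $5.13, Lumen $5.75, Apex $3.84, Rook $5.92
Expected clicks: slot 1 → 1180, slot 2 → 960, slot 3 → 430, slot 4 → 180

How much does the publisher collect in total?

Sorting advertisers: $6.20 (Calder) > $5.92 (Rook) > $5.75 (Lumen) > $5.73 (Meridian) > $5.13 (Novara) > …
Slot 1: Calder pays $5.92 × 1180 = $6985.60
Slot 2: Rook pays $5.75 × 960 = $5520.00
Slot 3: Lumen pays $5.73 × 430 = $2463.90
Slot 4: Meridian pays $5.13 × 180 = $923.40
Total = $15892.90

Total revenue: $15892.90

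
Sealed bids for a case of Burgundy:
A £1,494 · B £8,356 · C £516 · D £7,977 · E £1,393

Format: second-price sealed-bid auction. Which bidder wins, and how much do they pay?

Bids in order: 8,356 (B) > 7,977 (D) > 1,494 (A) > 1,393 (E) > 516 (C)
B wins with the highest bid; price is set by the runner-up at £7,977.

B pays £7,977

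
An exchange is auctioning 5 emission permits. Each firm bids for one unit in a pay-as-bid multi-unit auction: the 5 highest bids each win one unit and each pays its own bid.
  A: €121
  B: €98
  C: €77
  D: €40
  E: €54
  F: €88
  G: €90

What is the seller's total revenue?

Ordering the bids: 121 (A), 98 (B), 90 (G), 88 (F), 77 (C), 54 (E), 40 (D)
The 5 highest are A, B, G, F, C.
Total revenue = 121 + 98 + 90 + 88 + 77 = €474.

Total revenue: €474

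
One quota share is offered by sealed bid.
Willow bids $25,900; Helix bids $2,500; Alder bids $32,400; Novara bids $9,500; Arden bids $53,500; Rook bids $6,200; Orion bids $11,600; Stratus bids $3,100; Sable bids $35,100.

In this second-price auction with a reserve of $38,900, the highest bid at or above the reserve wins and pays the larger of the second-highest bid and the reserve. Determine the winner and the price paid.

Bids ranked: 53,500 (Arden) > 35,100 (Sable) > 32,400 (Alder) > 25,900 (Willow) > 11,600 (Orion) > 9,500 (Novara) > …
Arden has the top bid at or above the reserve ($53,500).
Second-highest bid $35,100 is below the reserve $38,900, so the reserve binds → payment $38,900.

Arden pays $38,900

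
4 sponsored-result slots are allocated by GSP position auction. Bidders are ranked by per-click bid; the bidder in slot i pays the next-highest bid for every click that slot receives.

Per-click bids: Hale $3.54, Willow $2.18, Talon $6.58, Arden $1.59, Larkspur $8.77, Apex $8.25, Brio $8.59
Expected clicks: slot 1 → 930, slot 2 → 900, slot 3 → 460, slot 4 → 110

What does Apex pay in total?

Apex pays $3026.80

Ranked by bid: $8.77 (Larkspur) > $8.59 (Brio) > $8.25 (Apex) > $6.58 (Talon) > $3.54 (Hale) > …
Apex holds slot 3 → pays next bid $6.58 × 460 clicks = $3026.80.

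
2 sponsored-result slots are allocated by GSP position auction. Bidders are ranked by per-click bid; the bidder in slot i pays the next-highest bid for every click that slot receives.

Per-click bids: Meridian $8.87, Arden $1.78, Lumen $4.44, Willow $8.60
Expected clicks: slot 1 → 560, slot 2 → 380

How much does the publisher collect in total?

Total revenue: $6503.20

Per-click bids in order: $8.87 (Meridian) > $8.60 (Willow) > $4.44 (Lumen) > …
Slot 1: Meridian pays $8.60 × 560 = $4816.00
Slot 2: Willow pays $4.44 × 380 = $1687.20
Total = $6503.20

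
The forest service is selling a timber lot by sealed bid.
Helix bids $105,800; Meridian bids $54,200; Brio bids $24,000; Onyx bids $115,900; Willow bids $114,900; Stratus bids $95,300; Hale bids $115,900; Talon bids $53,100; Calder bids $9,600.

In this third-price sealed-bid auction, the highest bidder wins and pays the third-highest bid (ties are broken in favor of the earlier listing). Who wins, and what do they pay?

Sorting bids: 115,900 (Onyx) > 115,900 (Hale) > 114,900 (Willow) > 105,800 (Helix) > 95,300 (Stratus) > 54,200 (Meridian) > …
Onyx and Hale tie at $115,900; tie-break gives it to Onyx.
Onyx wins; payment is bid #3 in the ranking = $114,900.

Onyx pays $114,900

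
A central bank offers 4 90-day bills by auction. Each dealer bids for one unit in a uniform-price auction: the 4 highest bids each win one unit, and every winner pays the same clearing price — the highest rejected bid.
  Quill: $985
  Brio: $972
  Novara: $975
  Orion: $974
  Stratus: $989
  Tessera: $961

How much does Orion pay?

Bids ranked high→low: 989 (Stratus), 985 (Quill), 975 (Novara), 974 (Orion), 972 (Brio), 961 (Tessera)
The 4 highest are Stratus, Quill, Novara, Orion.
First losing bid is Brio's $972, which sets the uniform price.
Orion wins → pays $972.

Orion pays $972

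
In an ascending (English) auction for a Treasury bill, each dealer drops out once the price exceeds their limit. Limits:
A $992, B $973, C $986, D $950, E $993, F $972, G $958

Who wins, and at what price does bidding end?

Rule: the price rises until one bidder remains; the winner pays the price at which the last rival dropped out.
Limits ranked: 993 (E) > 992 (A) > 986 (C) > 973 (B) > 972 (F) > 958 (G) > …
Bidding ends when A exits at $992; E takes it.

E wins at $992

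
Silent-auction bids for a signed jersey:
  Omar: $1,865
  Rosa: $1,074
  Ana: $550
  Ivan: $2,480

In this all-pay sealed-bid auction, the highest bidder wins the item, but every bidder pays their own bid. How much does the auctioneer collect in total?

Total revenue: $5,969

Bids ranked: 2,480 (Ivan) > 1,865 (Omar) > 1,074 (Rosa) > 550 (Ana)
Ivan wins with the top bid; all bids are sunk regardless.
Every bidder forfeits their bid regardless of winning.
Revenue = 1,865 + 1,074 + 550 + 2,480 = $5,969.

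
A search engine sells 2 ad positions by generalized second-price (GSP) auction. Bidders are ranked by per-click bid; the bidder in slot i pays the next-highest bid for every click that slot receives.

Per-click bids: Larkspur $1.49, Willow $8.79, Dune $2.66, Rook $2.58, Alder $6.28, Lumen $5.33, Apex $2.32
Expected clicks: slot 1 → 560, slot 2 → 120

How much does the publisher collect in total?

Ranked by bid: $8.79 (Willow) > $6.28 (Alder) > $5.33 (Lumen) > …
Slot 1: Willow pays $6.28 × 560 = $3516.80
Slot 2: Alder pays $5.33 × 120 = $639.60
Total = $4156.40

Total revenue: $4156.40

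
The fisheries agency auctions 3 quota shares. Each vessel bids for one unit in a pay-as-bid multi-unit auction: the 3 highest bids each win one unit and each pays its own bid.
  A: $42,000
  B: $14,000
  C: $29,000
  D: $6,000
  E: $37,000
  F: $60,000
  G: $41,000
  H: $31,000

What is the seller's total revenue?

Sorting: 60,000 (F), 42,000 (A), 41,000 (G), 37,000 (E), 31,000 (H), …
The 3 highest are F, A, G.
Total revenue = 60,000 + 42,000 + 41,000 = $143,000.

Total revenue: $143,000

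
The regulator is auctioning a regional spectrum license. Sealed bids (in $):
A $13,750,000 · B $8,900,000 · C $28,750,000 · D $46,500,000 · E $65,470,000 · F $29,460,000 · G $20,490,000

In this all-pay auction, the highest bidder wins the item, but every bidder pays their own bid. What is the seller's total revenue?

Total revenue: $213,320,000

Sorting bids: 65,470,000 (E) > 46,500,000 (D) > 29,460,000 (F) > 28,750,000 (C) > 20,490,000 (G) > 13,750,000 (A) > …
E wins with the top bid; all bids are sunk regardless.
Every bidder forfeits their bid regardless of winning.
Revenue = 13,750,000 + 8,900,000 + 28,750,000 + 46,500,000 + 65,470,000 + 29,460,000 + 20,490,000 = $213,320,000.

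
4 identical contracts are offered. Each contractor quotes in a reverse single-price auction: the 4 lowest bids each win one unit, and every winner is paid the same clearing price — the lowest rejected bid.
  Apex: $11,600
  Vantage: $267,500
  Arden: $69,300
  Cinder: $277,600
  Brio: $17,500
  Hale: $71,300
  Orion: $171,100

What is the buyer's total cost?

Total cost: $684,400

Sorting: 11,600 (Apex), 17,500 (Brio), 69,300 (Arden), 71,300 (Hale), 171,100 (Orion), 267,500 (Vantage), …
Winners (4 units): Apex, Brio, Arden, Hale.
First losing bid is Orion's $171,100, which sets the uniform price.
Total cost = 4 × $171,100 = $684,400.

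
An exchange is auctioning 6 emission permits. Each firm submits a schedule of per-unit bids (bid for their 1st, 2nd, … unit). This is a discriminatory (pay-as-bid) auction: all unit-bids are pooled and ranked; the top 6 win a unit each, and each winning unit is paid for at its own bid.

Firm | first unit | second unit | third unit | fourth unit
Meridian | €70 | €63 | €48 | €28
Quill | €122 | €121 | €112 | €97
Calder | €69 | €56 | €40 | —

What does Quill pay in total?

Pooled unit-bids ranked (top 6): 122 (Quill-1), 121 (Quill-2), 112 (Quill-3), 97 (Quill-4), 70 (Meridian-1), 69 (Calder-1)
Next rejected bid: €63 (not a price — pay-as-bid).
Quill's winning unit-bids: 122 + 121 + 112 + 97 = €452.

Quill pays €452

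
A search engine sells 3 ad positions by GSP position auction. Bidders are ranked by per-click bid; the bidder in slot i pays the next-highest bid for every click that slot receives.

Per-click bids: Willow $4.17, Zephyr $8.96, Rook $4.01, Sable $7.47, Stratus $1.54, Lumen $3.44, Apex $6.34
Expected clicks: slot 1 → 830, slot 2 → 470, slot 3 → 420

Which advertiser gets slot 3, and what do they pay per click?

Apex; $4.17 per click

Per-click bids in order: $8.96 (Zephyr) > $7.47 (Sable) > $6.34 (Apex) > $4.17 (Willow) > …
Slot 3 goes to the third-ranked bidder, Apex, who pays the next bid down: $4.17/click.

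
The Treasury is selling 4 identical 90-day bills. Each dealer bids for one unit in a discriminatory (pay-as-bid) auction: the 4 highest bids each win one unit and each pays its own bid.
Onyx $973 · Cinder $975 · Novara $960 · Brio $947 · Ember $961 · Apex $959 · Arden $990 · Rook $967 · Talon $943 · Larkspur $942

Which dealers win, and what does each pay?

Arden $990, Cinder $975, Onyx $973, Rook $967

Bids ranked high→low: 990 (Arden), 975 (Cinder), 973 (Onyx), 967 (Rook), 961 (Ember), 960 (Novara), …
The 4 highest are Arden, Cinder, Onyx, Rook.
Each winner pays its own bid: Arden $990, Cinder $975, Onyx $973, Rook $967.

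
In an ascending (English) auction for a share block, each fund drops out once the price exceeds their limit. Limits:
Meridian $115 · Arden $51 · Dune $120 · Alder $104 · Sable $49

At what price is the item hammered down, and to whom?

Dune wins at $115

Open ascending-bid auction: the price rises until one bidder remains; the winner pays the price at which the last rival dropped out.
Sorting limits: 120 (Dune) > 115 (Meridian) > 104 (Alder) > 51 (Arden) > 49 (Sable)
Bidding ends when Meridian exits at $115; Dune takes it.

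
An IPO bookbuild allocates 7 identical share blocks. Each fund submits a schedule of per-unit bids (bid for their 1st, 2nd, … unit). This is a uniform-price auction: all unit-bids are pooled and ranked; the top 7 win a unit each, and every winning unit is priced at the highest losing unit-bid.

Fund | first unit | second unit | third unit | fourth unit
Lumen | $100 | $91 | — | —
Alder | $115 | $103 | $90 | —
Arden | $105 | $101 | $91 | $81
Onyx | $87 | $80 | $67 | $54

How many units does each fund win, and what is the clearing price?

Alder 2, Arden 3, Lumen 2; clearing price $90

All unit-bids, highest first — top 7: 115 (Alder-1), 105 (Arden-1), 103 (Alder-2), 101 (Arden-2), 100 (Lumen-1), 91 (Lumen-2), 91 (Arden-3)
First bid not allocated: $90.
Allocation: Alder 2, Arden 3, Lumen 2.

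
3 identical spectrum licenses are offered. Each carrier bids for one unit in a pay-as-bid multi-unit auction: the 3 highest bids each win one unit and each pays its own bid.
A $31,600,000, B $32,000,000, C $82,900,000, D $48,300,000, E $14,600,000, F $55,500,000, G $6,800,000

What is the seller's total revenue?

Sorting: 82,900,000 (C), 55,500,000 (F), 48,300,000 (D), 32,000,000 (B), 31,600,000 (A), …
Top 3: C, F, D.
Total revenue = 82,900,000 + 55,500,000 + 48,300,000 = $186,700,000.

Total revenue: $186,700,000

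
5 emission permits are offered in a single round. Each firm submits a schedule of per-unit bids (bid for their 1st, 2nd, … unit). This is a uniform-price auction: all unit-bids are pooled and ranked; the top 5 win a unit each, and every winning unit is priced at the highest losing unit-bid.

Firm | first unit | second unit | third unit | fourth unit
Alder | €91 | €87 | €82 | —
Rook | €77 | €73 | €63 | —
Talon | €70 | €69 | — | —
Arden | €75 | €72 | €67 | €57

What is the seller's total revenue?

Pooled unit-bids ranked (top 5): 91 (Alder-1), 87 (Alder-2), 82 (Alder-3), 77 (Rook-1), 75 (Arden-1)
The (k+1)-th unit-bid is €73.
Allocation: Alder 3, Arden 1, Rook 1. Every unit priced at €73.
Revenue = 5 × 73 = €365.

Total revenue: €365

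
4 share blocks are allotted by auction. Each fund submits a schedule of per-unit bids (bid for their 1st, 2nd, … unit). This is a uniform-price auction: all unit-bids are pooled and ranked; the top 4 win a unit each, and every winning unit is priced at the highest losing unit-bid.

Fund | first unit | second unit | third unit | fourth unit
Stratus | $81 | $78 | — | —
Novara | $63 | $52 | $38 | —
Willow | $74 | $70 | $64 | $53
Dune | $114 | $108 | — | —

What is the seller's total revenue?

Total revenue: $296

Pooled unit-bids ranked (top 4): 114 (Dune-1), 108 (Dune-2), 81 (Stratus-1), 78 (Stratus-2)
First bid not allocated: $74.
Allocation: Dune 2, Stratus 2. Every unit priced at $74.
Revenue = 4 × 74 = $296.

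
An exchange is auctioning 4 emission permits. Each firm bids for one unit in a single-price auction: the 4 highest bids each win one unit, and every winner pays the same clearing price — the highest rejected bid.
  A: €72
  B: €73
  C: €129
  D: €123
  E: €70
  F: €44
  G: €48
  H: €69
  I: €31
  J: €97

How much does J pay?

J pays €72

Bids ranked high→low: 129 (C), 123 (D), 97 (J), 73 (B), 72 (A), 70 (E), …
The 4 highest are C, D, J, B.
Highest unsuccessful bid: €72 → clearing price.
J wins → pays €72.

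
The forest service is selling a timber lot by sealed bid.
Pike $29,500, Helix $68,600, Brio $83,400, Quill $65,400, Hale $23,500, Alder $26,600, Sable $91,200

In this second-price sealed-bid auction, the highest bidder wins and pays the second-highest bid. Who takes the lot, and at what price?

Rule: the highest bidder wins and pays the second-highest bid.
Sorting bids: 91,200 (Sable) > 83,400 (Brio) > 68,600 (Helix) > 65,400 (Quill) > 29,500 (Pike) > 26,600 (Alder) > …
Second-price: Sable pays Brio's bid of $83,400.

Sable pays $83,400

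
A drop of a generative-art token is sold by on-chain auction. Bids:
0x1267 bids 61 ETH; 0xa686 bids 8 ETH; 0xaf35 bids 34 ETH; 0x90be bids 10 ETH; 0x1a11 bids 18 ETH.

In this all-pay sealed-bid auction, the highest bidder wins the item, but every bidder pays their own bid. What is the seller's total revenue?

Total revenue: 131 ETH

Rule: the highest bidder wins the item, but every bidder pays their own bid.
Bids in order: 61 (0x1267) > 34 (0xaf35) > 18 (0x1a11) > 10 (0x90be) > 8 (0xa686)
Every bidder forfeits their bid regardless of winning.
Revenue = 61 + 8 + 34 + 10 + 18 = 131 ETH.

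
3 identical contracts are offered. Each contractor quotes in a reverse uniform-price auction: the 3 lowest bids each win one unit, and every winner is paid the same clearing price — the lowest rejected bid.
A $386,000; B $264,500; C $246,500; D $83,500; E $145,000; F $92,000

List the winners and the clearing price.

Sorting: 83,500 (D), 92,000 (F), 145,000 (E), 246,500 (C), 264,500 (B), …
Lowest 3: D, F, E.
Clearing price = lowest rejected bid = $246,500.

D, F, E; each is paid $246,500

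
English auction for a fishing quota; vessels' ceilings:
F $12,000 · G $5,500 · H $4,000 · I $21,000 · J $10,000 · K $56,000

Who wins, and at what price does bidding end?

Rule: the price rises until one bidder remains; the winner pays the price at which the last rival dropped out.
Limits in order: 56,000 (K) > 21,000 (I) > 12,000 (F) > 10,000 (J) > 5,500 (G) > 4,000 (H)
Bidding ends when I exits at $21,000; K takes it.

K wins at $21,000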